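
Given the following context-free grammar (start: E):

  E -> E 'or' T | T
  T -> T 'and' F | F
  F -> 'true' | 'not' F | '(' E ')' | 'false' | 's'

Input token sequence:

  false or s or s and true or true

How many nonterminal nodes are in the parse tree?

14

[E [E [E [E [T [F false]]] or [T [F s]]] or [T [T [F s]] and [F true]]] or [T [F true]]]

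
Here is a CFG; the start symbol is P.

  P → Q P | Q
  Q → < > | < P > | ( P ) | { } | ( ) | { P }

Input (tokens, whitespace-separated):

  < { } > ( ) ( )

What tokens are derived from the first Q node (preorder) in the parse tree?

< { } >

[P [Q < [P [Q { }]] >] [P [Q ( )] [P [Q ( )]]]]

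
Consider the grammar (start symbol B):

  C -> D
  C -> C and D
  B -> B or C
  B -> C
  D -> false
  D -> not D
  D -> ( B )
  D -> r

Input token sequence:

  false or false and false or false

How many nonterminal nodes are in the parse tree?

[B [B [B [C [D false]]] or [C [C [D false]] and [D false]]] or [C [D false]]]

11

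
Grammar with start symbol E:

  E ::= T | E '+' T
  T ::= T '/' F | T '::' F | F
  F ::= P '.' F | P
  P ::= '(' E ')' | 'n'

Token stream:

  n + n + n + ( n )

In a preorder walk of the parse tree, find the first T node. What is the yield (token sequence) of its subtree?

[E [E [E [E [T [F [P n]]]] + [T [F [P n]]]] + [T [F [P n]]]] + [T [F [P ( [E [T [F [P n]]]] )]]]]

n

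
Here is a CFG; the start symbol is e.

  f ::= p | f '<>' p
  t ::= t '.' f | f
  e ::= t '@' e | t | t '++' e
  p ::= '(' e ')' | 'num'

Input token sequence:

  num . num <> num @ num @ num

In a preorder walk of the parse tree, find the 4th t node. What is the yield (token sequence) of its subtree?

[e [t [t [f [p num]]] . [f [f [p num]] <> [p num]]] @ [e [t [f [p num]]] @ [e [t [f [p num]]]]]]

num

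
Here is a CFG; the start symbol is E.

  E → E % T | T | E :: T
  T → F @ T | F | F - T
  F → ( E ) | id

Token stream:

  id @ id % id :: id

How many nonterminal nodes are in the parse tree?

[E [E [E [T [F id] @ [T [F id]]]] % [T [F id]]] :: [T [F id]]]

11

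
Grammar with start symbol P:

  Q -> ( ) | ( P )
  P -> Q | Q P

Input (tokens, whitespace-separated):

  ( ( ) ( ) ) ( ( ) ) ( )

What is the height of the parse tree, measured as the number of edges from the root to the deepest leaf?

5

[P [Q ( [P [Q ( )] [P [Q ( )]]] )] [P [Q ( [P [Q ( )]] )] [P [Q ( )]]]]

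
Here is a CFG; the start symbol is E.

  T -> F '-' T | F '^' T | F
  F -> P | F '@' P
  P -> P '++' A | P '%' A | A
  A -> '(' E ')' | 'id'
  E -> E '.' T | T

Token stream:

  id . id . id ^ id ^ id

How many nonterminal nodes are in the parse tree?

[E [E [E [T [F [P [A id]]]]] . [T [F [P [A id]]]]] . [T [F [P [A id]]] ^ [T [F [P [A id]]] ^ [T [F [P [A id]]]]]]]

23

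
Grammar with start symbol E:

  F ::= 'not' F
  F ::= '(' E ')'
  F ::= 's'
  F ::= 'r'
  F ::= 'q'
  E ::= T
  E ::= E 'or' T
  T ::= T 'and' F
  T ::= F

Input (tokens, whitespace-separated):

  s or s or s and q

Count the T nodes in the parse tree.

4

[E [E [E [T [F s]]] or [T [F s]]] or [T [T [F s]] and [F q]]]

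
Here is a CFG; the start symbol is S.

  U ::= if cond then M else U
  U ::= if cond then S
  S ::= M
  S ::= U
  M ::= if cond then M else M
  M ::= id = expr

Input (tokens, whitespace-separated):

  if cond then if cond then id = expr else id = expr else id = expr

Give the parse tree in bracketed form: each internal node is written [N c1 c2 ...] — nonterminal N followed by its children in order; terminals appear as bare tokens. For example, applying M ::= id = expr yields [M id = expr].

[S [M if cond then [M if cond then [M id = expr] else [M id = expr]] else [M id = expr]]]

S
M
if cond then M else M
if cond then if cond then M else M else M
if cond then if cond then id = expr else M else M
if cond then if cond then id = expr else id = expr else M
if cond then if cond then id = expr else id = expr else id = expr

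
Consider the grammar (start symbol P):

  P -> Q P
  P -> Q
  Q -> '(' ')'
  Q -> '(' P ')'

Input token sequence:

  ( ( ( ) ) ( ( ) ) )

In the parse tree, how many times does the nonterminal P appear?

5

[P [Q ( [P [Q ( [P [Q ( )]] )] [P [Q ( [P [Q ( )]] )]]] )]]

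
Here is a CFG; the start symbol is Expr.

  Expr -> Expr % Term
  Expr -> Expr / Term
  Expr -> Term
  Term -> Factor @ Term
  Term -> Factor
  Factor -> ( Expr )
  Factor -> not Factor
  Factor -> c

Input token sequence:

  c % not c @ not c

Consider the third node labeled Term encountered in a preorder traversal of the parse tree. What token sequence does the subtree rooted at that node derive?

not c

[Expr [Expr [Term [Factor c]]] % [Term [Factor not [Factor c]] @ [Term [Factor not [Factor c]]]]]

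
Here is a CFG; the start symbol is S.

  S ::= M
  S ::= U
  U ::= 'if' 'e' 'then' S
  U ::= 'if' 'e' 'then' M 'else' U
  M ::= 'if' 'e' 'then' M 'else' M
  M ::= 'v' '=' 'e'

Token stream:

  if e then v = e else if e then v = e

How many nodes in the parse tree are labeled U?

[S [U if e then [M v = e] else [U if e then [S [M v = e]]]]]

2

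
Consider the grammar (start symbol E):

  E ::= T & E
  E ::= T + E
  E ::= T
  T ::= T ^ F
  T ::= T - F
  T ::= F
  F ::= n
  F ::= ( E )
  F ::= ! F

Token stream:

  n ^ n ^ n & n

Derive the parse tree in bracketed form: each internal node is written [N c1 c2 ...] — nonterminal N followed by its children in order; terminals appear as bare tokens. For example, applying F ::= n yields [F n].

[E [T [T [T [F n]] ^ [F n]] ^ [F n]] & [E [T [F n]]]]

E
T & E
T ^ F & E
T ^ F ^ F & E
F ^ F ^ F & E
n ^ F ^ F & E
n ^ n ^ F & E
n ^ n ^ n & E
n ^ n ^ n & T
n ^ n ^ n & F
n ^ n ^ n & n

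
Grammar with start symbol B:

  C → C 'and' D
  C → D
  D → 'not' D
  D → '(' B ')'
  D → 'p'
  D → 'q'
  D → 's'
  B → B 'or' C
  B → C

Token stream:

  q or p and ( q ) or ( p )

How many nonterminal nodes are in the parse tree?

[B [B [B [C [D q]]] or [C [C [D p]] and [D ( [B [C [D q]]] )]]] or [C [D ( [B [C [D p]]] )]]]

17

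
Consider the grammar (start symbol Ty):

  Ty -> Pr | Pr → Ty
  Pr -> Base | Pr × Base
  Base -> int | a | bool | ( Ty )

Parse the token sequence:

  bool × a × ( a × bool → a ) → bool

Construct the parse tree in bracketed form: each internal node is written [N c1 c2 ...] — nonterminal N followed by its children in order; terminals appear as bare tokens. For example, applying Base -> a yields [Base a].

Ty
Pr → Ty
Pr × Base → Ty
Pr × Base × Base → Ty
Base × Base × Base → Ty
bool × Base × Base → Ty
bool × a × Base → Ty
bool × a × ( Ty ) → Ty
bool × a × ( Pr → Ty ) → Ty
bool × a × ( Pr × Base → Ty ) → Ty
bool × a × ( Base × Base → Ty ) → Ty
bool × a × ( a × Base → Ty ) → Ty
bool × a × ( a × bool → Ty ) → Ty
bool × a × ( a × bool → Pr ) → Ty
bool × a × ( a × bool → Base ) → Ty
bool × a × ( a × bool → a ) → Ty
bool × a × ( a × bool → a ) → Pr
bool × a × ( a × bool → a ) → Base
bool × a × ( a × bool → a ) → bool

[Ty [Pr [Pr [Pr [Base bool]] × [Base a]] × [Base ( [Ty [Pr [Pr [Base a]] × [Base bool]] → [Ty [Pr [Base a]]]] )]] → [Ty [Pr [Base bool]]]]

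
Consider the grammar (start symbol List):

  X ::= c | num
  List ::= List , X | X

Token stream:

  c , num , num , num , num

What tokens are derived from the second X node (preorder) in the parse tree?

num

[List [List [List [List [List [X c]] , [X num]] , [X num]] , [X num]] , [X num]]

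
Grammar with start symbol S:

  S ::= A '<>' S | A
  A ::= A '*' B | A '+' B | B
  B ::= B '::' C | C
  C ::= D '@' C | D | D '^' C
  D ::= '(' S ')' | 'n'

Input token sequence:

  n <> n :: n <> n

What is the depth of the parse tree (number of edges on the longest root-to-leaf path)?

7

[S [A [B [C [D n]]]] <> [S [A [B [B [C [D n]]] :: [C [D n]]]] <> [S [A [B [C [D n]]]]]]]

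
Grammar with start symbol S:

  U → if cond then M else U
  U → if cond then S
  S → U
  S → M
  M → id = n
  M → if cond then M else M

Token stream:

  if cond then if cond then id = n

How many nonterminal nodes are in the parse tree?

[S [U if cond then [S [U if cond then [S [M id = n]]]]]]

6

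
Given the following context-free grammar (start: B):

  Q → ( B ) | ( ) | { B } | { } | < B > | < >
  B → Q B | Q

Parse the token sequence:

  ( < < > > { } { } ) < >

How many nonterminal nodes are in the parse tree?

[B [Q ( [B [Q < [B [Q < >]] >] [B [Q { }] [B [Q { }]]]] )] [B [Q < >]]]

12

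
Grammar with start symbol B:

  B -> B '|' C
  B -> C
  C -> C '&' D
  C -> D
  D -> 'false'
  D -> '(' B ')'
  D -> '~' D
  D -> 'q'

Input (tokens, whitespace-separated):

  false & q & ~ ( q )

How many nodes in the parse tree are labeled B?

[B [C [C [C [D false]] & [D q]] & [D ~ [D ( [B [C [D q]]] )]]]]

2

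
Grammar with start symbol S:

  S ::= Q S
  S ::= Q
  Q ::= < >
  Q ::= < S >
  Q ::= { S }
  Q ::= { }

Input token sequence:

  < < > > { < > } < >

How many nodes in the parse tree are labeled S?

[S [Q < [S [Q < >]] >] [S [Q { [S [Q < >]] }] [S [Q < >]]]]

5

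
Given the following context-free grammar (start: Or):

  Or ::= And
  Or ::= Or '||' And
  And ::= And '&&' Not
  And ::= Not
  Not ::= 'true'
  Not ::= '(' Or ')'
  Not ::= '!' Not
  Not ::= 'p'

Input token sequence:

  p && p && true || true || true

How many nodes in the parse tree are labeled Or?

[Or [Or [Or [And [And [And [Not p]] && [Not p]] && [Not true]]] || [And [Not true]]] || [And [Not true]]]

3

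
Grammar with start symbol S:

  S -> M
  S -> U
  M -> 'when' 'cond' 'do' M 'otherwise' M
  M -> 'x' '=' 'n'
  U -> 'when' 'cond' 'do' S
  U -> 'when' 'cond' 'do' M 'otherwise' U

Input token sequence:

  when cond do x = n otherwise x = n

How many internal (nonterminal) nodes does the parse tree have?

4

[S [M when cond do [M x = n] otherwise [M x = n]]]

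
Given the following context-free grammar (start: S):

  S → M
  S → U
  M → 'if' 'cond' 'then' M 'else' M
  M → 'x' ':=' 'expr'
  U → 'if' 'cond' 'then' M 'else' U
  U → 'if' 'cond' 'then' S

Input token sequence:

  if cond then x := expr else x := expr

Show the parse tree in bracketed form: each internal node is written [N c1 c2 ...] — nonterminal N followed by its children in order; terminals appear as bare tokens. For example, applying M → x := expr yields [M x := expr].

S
M
if cond then M else M
if cond then x := expr else M
if cond then x := expr else x := expr

[S [M if cond then [M x := expr] else [M x := expr]]]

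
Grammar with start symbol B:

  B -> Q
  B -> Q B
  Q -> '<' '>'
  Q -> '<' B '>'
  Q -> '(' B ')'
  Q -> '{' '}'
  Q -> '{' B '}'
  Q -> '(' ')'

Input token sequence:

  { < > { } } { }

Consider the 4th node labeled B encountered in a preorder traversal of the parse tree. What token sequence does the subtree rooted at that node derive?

[B [Q { [B [Q < >] [B [Q { }]]] }] [B [Q { }]]]

{ }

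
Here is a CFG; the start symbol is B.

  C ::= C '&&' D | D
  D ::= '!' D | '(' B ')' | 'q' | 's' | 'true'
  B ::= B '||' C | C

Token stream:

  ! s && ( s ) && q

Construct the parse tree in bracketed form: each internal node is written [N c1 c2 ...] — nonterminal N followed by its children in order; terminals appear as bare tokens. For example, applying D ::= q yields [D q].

B
C
C && D
C && D && D
D && D && D
! D && D && D
! s && D && D
! s && ( B ) && D
! s && ( C ) && D
! s && ( D ) && D
! s && ( s ) && D
! s && ( s ) && q

[B [C [C [C [D ! [D s]]] && [D ( [B [C [D s]]] )]] && [D q]]]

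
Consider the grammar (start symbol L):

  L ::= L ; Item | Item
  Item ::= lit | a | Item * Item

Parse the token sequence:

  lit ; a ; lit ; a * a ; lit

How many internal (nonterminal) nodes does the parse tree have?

12

[L [L [L [L [L [Item lit]] ; [Item a]] ; [Item lit]] ; [Item [Item a] * [Item a]]] ; [Item lit]]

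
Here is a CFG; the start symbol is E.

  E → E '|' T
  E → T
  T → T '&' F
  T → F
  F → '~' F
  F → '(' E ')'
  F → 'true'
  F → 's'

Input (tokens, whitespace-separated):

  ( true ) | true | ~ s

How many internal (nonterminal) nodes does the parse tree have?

13

[E [E [E [T [F ( [E [T [F true]]] )]]] | [T [F true]]] | [T [F ~ [F s]]]]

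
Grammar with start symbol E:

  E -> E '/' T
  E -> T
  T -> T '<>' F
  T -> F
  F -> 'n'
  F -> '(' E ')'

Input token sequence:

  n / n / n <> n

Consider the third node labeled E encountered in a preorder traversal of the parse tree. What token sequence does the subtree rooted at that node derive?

n

[E [E [E [T [F n]]] / [T [F n]]] / [T [T [F n]] <> [F n]]]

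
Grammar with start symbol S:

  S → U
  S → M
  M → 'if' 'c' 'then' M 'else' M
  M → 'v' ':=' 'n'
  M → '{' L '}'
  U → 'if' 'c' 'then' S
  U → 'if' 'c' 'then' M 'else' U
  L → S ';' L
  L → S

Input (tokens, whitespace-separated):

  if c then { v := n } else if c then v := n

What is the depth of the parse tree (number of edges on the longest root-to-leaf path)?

[S [U if c then [M { [L [S [M v := n]]] }] else [U if c then [S [M v := n]]]]]

6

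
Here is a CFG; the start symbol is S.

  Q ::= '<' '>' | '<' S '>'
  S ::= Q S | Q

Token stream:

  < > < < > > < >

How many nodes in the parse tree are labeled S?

[S [Q < >] [S [Q < [S [Q < >]] >] [S [Q < >]]]]

4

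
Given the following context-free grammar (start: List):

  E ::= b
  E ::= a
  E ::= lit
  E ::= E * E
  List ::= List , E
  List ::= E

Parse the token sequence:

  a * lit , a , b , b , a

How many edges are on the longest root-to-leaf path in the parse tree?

[List [List [List [List [List [E [E a] * [E lit]]] , [E a]] , [E b]] , [E b]] , [E a]]

7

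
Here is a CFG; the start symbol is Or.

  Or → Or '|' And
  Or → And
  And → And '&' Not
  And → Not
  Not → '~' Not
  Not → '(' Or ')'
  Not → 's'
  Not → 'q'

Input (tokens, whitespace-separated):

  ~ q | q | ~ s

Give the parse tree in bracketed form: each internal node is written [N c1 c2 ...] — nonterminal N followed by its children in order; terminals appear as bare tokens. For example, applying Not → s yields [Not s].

Or
Or | And
Or | And | And
And | And | And
Not | And | And
~ Not | And | And
~ q | And | And
~ q | Not | And
~ q | q | And
~ q | q | Not
~ q | q | ~ Not
~ q | q | ~ s

[Or [Or [Or [And [Not ~ [Not q]]]] | [And [Not q]]] | [And [Not ~ [Not s]]]]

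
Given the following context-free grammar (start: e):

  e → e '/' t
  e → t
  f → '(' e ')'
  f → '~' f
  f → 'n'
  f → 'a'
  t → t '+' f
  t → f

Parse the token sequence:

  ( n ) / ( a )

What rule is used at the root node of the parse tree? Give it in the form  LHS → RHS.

[e [e [t [f ( [e [t [f n]]] )]]] / [t [f ( [e [t [f a]]] )]]]

e → e '/' t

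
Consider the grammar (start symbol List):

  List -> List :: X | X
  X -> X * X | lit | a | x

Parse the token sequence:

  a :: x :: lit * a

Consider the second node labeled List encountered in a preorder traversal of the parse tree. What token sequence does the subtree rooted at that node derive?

a :: x

[List [List [List [X a]] :: [X x]] :: [X [X lit] * [X a]]]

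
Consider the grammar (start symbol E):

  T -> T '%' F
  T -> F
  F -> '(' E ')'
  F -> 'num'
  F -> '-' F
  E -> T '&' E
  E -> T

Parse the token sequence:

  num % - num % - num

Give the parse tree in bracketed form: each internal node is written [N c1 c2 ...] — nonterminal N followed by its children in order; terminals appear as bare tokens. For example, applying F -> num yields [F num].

[E [T [T [T [F num]] % [F - [F num]]] % [F - [F num]]]]

E
T
T % F
T % F % F
F % F % F
num % F % F
num % - F % F
num % - num % F
num % - num % - F
num % - num % - num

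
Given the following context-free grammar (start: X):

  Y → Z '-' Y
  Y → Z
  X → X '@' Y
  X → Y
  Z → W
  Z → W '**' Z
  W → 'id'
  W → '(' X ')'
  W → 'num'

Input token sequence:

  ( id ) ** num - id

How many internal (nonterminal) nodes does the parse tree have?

13

[X [Y [Z [W ( [X [Y [Z [W id]]]] )] ** [Z [W num]]] - [Y [Z [W id]]]]]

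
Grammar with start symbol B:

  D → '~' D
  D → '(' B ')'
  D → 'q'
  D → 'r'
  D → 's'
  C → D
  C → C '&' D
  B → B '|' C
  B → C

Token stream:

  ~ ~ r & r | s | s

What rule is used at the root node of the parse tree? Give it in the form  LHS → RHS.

B → B '|' C

[B [B [B [C [C [D ~ [D ~ [D r]]]] & [D r]]] | [C [D s]]] | [C [D s]]]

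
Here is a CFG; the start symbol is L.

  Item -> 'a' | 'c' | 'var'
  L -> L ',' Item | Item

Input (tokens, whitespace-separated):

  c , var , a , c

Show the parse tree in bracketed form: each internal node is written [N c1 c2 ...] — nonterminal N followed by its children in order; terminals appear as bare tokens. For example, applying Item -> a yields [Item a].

[L [L [L [L [Item c]] , [Item var]] , [Item a]] , [Item c]]

L
L , Item
L , Item , Item
L , Item , Item , Item
Item , Item , Item , Item
c , Item , Item , Item
c , var , Item , Item
c , var , a , Item
c , var , a , c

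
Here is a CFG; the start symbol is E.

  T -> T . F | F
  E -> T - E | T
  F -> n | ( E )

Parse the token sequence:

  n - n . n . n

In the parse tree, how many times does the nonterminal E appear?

2

[E [T [F n]] - [E [T [T [T [F n]] . [F n]] . [F n]]]]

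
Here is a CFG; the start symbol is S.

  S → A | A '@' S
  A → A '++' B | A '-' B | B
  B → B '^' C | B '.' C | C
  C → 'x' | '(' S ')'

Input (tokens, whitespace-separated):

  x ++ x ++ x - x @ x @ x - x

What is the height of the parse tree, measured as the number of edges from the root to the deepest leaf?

7

[S [A [A [A [A [B [C x]]] ++ [B [C x]]] ++ [B [C x]]] - [B [C x]]] @ [S [A [B [C x]]] @ [S [A [A [B [C x]]] - [B [C x]]]]]]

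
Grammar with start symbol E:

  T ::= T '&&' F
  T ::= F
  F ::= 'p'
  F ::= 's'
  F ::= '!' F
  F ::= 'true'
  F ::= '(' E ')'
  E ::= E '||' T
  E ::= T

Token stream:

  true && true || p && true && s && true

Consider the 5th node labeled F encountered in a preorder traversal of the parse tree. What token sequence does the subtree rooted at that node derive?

[E [E [T [T [F true]] && [F true]]] || [T [T [T [T [F p]] && [F true]] && [F s]] && [F true]]]

s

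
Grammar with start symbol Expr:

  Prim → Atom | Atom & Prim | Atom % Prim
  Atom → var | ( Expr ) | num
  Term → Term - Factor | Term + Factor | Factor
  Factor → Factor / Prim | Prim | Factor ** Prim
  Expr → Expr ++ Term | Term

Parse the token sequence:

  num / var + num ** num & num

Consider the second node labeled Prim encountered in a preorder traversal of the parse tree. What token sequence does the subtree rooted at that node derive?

[Expr [Term [Term [Factor [Factor [Prim [Atom num]]] / [Prim [Atom var]]]] + [Factor [Factor [Prim [Atom num]]] ** [Prim [Atom num] & [Prim [Atom num]]]]]]

var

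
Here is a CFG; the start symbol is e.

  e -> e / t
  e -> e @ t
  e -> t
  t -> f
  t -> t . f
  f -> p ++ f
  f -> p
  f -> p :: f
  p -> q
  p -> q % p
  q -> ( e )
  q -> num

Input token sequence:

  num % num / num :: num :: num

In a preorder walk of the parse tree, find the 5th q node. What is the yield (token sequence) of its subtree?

[e [e [t [f [p [q num] % [p [q num]]]]]] / [t [f [p [q num]] :: [f [p [q num]] :: [f [p [q num]]]]]]]

num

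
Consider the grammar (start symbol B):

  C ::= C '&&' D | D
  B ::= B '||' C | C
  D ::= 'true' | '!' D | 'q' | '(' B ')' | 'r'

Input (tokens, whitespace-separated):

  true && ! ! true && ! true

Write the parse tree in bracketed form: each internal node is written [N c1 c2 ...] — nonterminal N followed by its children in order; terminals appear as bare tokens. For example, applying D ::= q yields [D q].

[B [C [C [C [D true]] && [D ! [D ! [D true]]]] && [D ! [D true]]]]

B
C
C && D
C && D && D
D && D && D
true && D && D
true && ! D && D
true && ! ! D && D
true && ! ! true && D
true && ! ! true && ! D
true && ! ! true && ! true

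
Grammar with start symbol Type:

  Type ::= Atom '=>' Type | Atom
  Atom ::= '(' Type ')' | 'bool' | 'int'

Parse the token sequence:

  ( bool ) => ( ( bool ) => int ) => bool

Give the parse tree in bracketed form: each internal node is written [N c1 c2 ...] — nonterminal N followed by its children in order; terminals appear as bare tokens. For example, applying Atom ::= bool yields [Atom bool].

[Type [Atom ( [Type [Atom bool]] )] => [Type [Atom ( [Type [Atom ( [Type [Atom bool]] )] => [Type [Atom int]]] )] => [Type [Atom bool]]]]

Type
Atom => Type
( Type ) => Type
( Atom ) => Type
( bool ) => Type
( bool ) => Atom => Type
( bool ) => ( Type ) => Type
( bool ) => ( Atom => Type ) => Type
( bool ) => ( ( Type ) => Type ) => Type
( bool ) => ( ( Atom ) => Type ) => Type
( bool ) => ( ( bool ) => Type ) => Type
( bool ) => ( ( bool ) => Atom ) => Type
( bool ) => ( ( bool ) => int ) => Type
( bool ) => ( ( bool ) => int ) => Atom
( bool ) => ( ( bool ) => int ) => bool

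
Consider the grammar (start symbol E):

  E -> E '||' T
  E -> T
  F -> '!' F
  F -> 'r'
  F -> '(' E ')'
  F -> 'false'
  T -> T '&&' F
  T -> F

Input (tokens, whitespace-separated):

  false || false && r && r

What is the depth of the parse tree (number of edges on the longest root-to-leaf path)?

[E [E [T [F false]]] || [T [T [T [F false]] && [F r]] && [F r]]]

5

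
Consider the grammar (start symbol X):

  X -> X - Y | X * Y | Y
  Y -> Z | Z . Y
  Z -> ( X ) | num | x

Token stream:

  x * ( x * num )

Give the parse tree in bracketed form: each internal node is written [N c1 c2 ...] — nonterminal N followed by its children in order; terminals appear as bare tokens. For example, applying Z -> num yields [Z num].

X
X * Y
Y * Y
Z * Y
x * Y
x * Z
x * ( X )
x * ( X * Y )
x * ( Y * Y )
x * ( Z * Y )
x * ( x * Y )
x * ( x * Z )
x * ( x * num )

[X [X [Y [Z x]]] * [Y [Z ( [X [X [Y [Z x]]] * [Y [Z num]]] )]]]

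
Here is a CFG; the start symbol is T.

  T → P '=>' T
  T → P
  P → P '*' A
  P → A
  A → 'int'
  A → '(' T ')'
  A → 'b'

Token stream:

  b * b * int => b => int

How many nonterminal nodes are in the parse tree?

[T [P [P [P [A b]] * [A b]] * [A int]] => [T [P [A b]] => [T [P [A int]]]]]

13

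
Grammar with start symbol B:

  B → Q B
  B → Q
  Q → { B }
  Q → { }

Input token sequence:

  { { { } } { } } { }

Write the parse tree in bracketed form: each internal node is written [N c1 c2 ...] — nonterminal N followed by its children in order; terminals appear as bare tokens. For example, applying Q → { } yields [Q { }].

B
Q B
{ B } B
{ Q B } B
{ { B } B } B
{ { Q } B } B
{ { { } } B } B
{ { { } } Q } B
{ { { } } { } } B
{ { { } } { } } Q
{ { { } } { } } { }

[B [Q { [B [Q { [B [Q { }]] }] [B [Q { }]]] }] [B [Q { }]]]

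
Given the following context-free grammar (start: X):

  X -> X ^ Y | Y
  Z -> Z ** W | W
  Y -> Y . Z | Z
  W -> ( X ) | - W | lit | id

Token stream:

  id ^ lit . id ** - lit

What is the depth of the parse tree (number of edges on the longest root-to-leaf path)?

5

[X [X [Y [Z [W id]]]] ^ [Y [Y [Z [W lit]]] . [Z [Z [W id]] ** [W - [W lit]]]]]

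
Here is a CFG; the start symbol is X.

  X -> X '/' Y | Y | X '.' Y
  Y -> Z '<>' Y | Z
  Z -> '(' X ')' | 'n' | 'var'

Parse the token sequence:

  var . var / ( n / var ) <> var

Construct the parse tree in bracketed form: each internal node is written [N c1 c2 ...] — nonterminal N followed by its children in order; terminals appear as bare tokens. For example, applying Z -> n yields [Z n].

X
X / Y
X . Y / Y
Y . Y / Y
Z . Y / Y
var . Y / Y
var . Z / Y
var . var / Y
var . var / Z <> Y
var . var / ( X ) <> Y
var . var / ( X / Y ) <> Y
var . var / ( Y / Y ) <> Y
var . var / ( Z / Y ) <> Y
var . var / ( n / Y ) <> Y
var . var / ( n / Z ) <> Y
var . var / ( n / var ) <> Y
var . var / ( n / var ) <> Z
var . var / ( n / var ) <> var

[X [X [X [Y [Z var]]] . [Y [Z var]]] / [Y [Z ( [X [X [Y [Z n]]] / [Y [Z var]]] )] <> [Y [Z var]]]]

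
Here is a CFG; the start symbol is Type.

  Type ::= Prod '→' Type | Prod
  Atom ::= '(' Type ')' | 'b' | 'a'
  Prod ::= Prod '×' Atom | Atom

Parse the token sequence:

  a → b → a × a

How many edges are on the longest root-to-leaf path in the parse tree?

[Type [Prod [Atom a]] → [Type [Prod [Atom b]] → [Type [Prod [Prod [Atom a]] × [Atom a]]]]]

6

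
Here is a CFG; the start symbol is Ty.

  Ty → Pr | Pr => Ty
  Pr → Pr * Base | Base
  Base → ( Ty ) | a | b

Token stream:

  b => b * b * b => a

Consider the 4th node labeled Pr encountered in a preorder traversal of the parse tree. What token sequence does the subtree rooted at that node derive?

b

[Ty [Pr [Base b]] => [Ty [Pr [Pr [Pr [Base b]] * [Base b]] * [Base b]] => [Ty [Pr [Base a]]]]]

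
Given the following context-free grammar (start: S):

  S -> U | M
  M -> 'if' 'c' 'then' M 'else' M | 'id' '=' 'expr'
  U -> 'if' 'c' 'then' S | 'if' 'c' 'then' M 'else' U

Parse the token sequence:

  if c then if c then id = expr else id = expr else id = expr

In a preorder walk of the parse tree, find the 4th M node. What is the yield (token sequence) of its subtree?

id = expr

[S [M if c then [M if c then [M id = expr] else [M id = expr]] else [M id = expr]]]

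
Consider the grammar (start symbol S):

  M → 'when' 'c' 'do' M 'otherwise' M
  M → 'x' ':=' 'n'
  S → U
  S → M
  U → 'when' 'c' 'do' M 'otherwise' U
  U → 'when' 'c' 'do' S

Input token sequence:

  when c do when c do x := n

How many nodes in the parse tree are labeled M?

1

[S [U when c do [S [U when c do [S [M x := n]]]]]]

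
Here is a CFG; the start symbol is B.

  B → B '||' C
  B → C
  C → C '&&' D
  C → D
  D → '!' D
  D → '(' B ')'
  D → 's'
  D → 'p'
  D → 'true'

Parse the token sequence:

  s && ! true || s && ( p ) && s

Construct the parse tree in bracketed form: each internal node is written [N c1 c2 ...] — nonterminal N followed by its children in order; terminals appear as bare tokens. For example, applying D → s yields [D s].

[B [B [C [C [D s]] && [D ! [D true]]]] || [C [C [C [D s]] && [D ( [B [C [D p]]] )]] && [D s]]]

B
B || C
C || C
C && D || C
D && D || C
s && D || C
s && ! D || C
s && ! true || C
s && ! true || C && D
s && ! true || C && D && D
s && ! true || D && D && D
s && ! true || s && D && D
s && ! true || s && ( B ) && D
s && ! true || s && ( C ) && D
s && ! true || s && ( D ) && D
s && ! true || s && ( p ) && D
s && ! true || s && ( p ) && s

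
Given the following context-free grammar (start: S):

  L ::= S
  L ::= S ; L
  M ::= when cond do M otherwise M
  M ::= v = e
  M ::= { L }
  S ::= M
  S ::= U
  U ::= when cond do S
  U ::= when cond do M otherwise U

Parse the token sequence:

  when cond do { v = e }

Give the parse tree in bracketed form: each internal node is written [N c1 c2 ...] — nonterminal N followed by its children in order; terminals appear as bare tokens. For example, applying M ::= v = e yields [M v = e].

S
U
when cond do S
when cond do M
when cond do { L }
when cond do { S }
when cond do { M }
when cond do { v = e }

[S [U when cond do [S [M { [L [S [M v = e]]] }]]]]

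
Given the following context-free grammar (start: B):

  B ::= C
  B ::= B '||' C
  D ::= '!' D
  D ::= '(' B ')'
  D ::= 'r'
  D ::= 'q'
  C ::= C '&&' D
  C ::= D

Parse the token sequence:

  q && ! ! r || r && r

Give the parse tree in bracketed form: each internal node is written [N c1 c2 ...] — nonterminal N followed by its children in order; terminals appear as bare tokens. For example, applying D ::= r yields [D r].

B
B || C
C || C
C && D || C
D && D || C
q && D || C
q && ! D || C
q && ! ! D || C
q && ! ! r || C
q && ! ! r || C && D
q && ! ! r || D && D
q && ! ! r || r && D
q && ! ! r || r && r

[B [B [C [C [D q]] && [D ! [D ! [D r]]]]] || [C [C [D r]] && [D r]]]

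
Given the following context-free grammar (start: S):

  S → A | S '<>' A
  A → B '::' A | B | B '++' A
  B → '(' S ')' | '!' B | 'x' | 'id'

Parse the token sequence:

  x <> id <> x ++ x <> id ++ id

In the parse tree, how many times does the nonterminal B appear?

6

[S [S [S [S [A [B x]]] <> [A [B id]]] <> [A [B x] ++ [A [B x]]]] <> [A [B id] ++ [A [B id]]]]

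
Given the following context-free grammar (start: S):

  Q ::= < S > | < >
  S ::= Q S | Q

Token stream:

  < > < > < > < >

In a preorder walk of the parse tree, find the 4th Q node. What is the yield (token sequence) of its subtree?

< >

[S [Q < >] [S [Q < >] [S [Q < >] [S [Q < >]]]]]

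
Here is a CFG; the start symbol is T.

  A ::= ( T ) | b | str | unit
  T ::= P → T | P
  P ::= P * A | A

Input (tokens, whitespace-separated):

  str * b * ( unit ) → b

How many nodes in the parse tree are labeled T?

[T [P [P [P [A str]] * [A b]] * [A ( [T [P [A unit]]] )]] → [T [P [A b]]]]

3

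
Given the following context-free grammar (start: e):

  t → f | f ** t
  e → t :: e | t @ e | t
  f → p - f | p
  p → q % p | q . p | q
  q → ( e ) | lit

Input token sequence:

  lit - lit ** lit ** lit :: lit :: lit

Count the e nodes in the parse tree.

[e [t [f [p [q lit]] - [f [p [q lit]]]] ** [t [f [p [q lit]]] ** [t [f [p [q lit]]]]]] :: [e [t [f [p [q lit]]]] :: [e [t [f [p [q lit]]]]]]]

3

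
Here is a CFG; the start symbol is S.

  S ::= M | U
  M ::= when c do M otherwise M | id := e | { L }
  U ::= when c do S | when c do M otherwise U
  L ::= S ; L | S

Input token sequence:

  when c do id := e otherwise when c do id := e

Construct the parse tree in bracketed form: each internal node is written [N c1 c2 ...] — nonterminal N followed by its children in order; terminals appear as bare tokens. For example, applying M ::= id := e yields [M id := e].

S
U
when c do M otherwise U
when c do id := e otherwise U
when c do id := e otherwise when c do S
when c do id := e otherwise when c do M
when c do id := e otherwise when c do id := e

[S [U when c do [M id := e] otherwise [U when c do [S [M id := e]]]]]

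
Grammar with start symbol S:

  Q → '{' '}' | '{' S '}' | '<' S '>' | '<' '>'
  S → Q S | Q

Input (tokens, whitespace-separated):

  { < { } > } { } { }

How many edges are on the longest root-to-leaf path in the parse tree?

6

[S [Q { [S [Q < [S [Q { }]] >]] }] [S [Q { }] [S [Q { }]]]]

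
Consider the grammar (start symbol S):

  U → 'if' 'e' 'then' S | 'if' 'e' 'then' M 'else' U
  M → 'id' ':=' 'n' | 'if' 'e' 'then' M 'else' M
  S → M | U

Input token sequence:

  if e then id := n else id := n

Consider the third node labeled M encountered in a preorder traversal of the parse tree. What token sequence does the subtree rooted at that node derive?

[S [M if e then [M id := n] else [M id := n]]]

id := n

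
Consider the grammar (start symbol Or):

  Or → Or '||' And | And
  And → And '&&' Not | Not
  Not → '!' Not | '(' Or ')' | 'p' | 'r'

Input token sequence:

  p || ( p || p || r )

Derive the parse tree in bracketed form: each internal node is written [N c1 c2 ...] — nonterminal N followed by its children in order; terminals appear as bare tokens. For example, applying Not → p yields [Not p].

Or
Or || And
And || And
Not || And
p || And
p || Not
p || ( Or )
p || ( Or || And )
p || ( Or || And || And )
p || ( And || And || And )
p || ( Not || And || And )
p || ( p || And || And )
p || ( p || Not || And )
p || ( p || p || And )
p || ( p || p || Not )
p || ( p || p || r )

[Or [Or [And [Not p]]] || [And [Not ( [Or [Or [Or [And [Not p]]] || [And [Not p]]] || [And [Not r]]] )]]]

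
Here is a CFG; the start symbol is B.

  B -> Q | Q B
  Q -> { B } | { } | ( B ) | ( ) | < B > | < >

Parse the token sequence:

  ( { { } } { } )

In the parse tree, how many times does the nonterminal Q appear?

4

[B [Q ( [B [Q { [B [Q { }]] }] [B [Q { }]]] )]]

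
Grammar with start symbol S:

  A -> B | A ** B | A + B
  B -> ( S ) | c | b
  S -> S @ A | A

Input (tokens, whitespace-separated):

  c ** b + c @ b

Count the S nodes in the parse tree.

2

[S [S [A [A [A [B c]] ** [B b]] + [B c]]] @ [A [B b]]]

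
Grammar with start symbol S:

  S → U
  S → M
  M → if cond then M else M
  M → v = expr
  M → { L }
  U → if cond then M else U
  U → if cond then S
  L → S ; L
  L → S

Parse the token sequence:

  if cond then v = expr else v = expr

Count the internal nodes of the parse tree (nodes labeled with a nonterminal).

4

[S [M if cond then [M v = expr] else [M v = expr]]]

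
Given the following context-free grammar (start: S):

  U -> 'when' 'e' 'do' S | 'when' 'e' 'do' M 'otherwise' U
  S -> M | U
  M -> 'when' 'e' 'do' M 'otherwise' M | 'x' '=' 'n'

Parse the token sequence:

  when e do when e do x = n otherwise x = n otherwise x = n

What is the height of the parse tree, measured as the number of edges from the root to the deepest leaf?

4

[S [M when e do [M when e do [M x = n] otherwise [M x = n]] otherwise [M x = n]]]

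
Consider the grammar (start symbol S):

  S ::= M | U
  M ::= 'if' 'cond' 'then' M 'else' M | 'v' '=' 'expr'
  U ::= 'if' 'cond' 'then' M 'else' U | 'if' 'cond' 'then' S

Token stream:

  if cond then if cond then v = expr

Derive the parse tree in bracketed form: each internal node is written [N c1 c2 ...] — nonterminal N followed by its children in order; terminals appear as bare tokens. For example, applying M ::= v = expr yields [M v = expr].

[S [U if cond then [S [U if cond then [S [M v = expr]]]]]]

S
U
if cond then S
if cond then U
if cond then if cond then S
if cond then if cond then M
if cond then if cond then v = expr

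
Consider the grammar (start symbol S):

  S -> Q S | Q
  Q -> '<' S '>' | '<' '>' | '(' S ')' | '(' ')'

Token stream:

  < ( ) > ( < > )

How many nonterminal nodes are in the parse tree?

[S [Q < [S [Q ( )]] >] [S [Q ( [S [Q < >]] )]]]

8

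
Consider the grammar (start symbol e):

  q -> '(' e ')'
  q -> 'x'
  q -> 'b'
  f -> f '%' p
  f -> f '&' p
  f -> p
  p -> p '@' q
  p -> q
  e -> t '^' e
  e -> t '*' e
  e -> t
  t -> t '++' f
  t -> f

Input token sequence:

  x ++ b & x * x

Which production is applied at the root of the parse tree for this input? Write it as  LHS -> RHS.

[e [t [t [f [p [q x]]]] ++ [f [f [p [q b]]] & [p [q x]]]] * [e [t [f [p [q x]]]]]]

e -> t '*' e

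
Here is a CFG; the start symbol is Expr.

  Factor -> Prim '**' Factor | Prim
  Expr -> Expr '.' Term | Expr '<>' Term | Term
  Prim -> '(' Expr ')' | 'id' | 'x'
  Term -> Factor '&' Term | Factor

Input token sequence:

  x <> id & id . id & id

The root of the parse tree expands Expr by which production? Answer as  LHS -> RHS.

Expr -> Expr '.' Term

[Expr [Expr [Expr [Term [Factor [Prim x]]]] <> [Term [Factor [Prim id]] & [Term [Factor [Prim id]]]]] . [Term [Factor [Prim id]] & [Term [Factor [Prim id]]]]]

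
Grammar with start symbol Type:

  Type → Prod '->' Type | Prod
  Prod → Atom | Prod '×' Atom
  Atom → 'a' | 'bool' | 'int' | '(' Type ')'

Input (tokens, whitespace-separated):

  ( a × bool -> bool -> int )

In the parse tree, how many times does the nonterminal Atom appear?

[Type [Prod [Atom ( [Type [Prod [Prod [Atom a]] × [Atom bool]] -> [Type [Prod [Atom bool]] -> [Type [Prod [Atom int]]]]] )]]]

5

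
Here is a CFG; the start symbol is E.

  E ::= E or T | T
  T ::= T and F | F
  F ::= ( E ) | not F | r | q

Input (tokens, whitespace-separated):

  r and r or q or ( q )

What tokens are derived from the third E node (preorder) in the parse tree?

r and r

[E [E [E [T [T [F r]] and [F r]]] or [T [F q]]] or [T [F ( [E [T [F q]]] )]]]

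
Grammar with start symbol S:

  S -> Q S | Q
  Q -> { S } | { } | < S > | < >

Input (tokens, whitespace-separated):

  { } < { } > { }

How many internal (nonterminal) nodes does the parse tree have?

8

[S [Q { }] [S [Q < [S [Q { }]] >] [S [Q { }]]]]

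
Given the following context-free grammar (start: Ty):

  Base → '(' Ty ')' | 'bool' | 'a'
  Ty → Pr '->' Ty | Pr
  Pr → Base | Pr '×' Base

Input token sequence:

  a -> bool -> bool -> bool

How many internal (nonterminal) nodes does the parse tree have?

12

[Ty [Pr [Base a]] -> [Ty [Pr [Base bool]] -> [Ty [Pr [Base bool]] -> [Ty [Pr [Base bool]]]]]]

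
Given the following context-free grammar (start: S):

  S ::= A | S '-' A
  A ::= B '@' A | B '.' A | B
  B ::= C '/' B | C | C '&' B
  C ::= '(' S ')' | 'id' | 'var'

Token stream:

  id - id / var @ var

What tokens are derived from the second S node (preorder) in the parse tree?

[S [S [A [B [C id]]]] - [A [B [C id] / [B [C var]]] @ [A [B [C var]]]]]

id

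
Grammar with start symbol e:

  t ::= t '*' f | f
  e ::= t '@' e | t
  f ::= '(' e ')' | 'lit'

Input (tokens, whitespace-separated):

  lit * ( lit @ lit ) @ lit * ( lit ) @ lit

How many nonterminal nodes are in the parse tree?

22

[e [t [t [f lit]] * [f ( [e [t [f lit]] @ [e [t [f lit]]]] )]] @ [e [t [t [f lit]] * [f ( [e [t [f lit]]] )]] @ [e [t [f lit]]]]]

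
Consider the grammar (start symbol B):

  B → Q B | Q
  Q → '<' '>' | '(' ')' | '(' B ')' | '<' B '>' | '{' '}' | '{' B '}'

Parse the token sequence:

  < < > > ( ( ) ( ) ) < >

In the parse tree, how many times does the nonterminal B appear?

6

[B [Q < [B [Q < >]] >] [B [Q ( [B [Q ( )] [B [Q ( )]]] )] [B [Q < >]]]]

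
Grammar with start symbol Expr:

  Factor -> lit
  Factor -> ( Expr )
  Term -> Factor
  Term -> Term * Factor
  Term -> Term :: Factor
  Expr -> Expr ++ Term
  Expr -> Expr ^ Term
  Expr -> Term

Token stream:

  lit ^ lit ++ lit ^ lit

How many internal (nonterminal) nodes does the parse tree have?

12

[Expr [Expr [Expr [Expr [Term [Factor lit]]] ^ [Term [Factor lit]]] ++ [Term [Factor lit]]] ^ [Term [Factor lit]]]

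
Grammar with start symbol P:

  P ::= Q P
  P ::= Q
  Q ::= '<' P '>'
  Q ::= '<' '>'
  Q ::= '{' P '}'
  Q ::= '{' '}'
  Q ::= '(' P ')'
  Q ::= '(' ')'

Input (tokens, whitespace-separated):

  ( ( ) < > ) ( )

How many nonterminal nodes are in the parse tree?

8

[P [Q ( [P [Q ( )] [P [Q < >]]] )] [P [Q ( )]]]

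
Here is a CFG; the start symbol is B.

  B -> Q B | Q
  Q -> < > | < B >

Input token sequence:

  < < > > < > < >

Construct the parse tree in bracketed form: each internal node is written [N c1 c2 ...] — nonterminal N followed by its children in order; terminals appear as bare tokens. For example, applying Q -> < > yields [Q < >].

[B [Q < [B [Q < >]] >] [B [Q < >] [B [Q < >]]]]

B
Q B
< B > B
< Q > B
< < > > B
< < > > Q B
< < > > < > B
< < > > < > Q
< < > > < > < >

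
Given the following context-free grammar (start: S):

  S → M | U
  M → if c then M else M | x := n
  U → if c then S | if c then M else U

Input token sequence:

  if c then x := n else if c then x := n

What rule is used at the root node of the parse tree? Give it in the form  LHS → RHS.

S → U

[S [U if c then [M x := n] else [U if c then [S [M x := n]]]]]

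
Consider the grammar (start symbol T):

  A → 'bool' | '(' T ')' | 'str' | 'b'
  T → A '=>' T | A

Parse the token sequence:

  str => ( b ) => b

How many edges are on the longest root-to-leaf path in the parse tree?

5

[T [A str] => [T [A ( [T [A b]] )] => [T [A b]]]]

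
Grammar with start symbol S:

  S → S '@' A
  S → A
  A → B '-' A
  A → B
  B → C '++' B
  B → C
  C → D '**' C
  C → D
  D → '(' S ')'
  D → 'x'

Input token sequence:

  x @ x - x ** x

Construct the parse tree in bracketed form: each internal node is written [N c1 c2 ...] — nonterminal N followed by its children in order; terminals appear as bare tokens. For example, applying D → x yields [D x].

S
S @ A
A @ A
B @ A
C @ A
D @ A
x @ A
x @ B - A
x @ C - A
x @ D - A
x @ x - A
x @ x - B
x @ x - C
x @ x - D ** C
x @ x - x ** C
x @ x - x ** D
x @ x - x ** x

[S [S [A [B [C [D x]]]]] @ [A [B [C [D x]]] - [A [B [C [D x] ** [C [D x]]]]]]]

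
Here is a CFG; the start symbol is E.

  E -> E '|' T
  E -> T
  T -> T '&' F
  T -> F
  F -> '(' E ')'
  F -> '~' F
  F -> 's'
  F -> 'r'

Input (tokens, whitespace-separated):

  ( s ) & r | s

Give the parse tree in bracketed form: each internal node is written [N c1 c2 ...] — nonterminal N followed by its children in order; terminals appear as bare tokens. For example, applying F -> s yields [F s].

E
E | T
T | T
T & F | T
F & F | T
( E ) & F | T
( T ) & F | T
( F ) & F | T
( s ) & F | T
( s ) & r | T
( s ) & r | F
( s ) & r | s

[E [E [T [T [F ( [E [T [F s]]] )]] & [F r]]] | [T [F s]]]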